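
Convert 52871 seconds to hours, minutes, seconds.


Hours: 52871 ÷ 3600 = 14 remainder 2471
Minutes: 2471 ÷ 60 = 41 remainder 11
Seconds: 11

14h 41m 11s


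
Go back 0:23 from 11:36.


11:13

Start: 696 minutes from midnight
Subtract: 23 minutes
Remaining: 696 - 23 = 673
Hours: 11, Minutes: 13


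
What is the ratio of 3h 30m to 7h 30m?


7:15 (0.47)

Duration 1: 210 minutes
Duration 2: 450 minutes
Ratio = 210:450
GCD = 30
Simplified = 7:15
As a decimal: 7/15 ≈ 0.47


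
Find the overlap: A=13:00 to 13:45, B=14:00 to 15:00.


0 minutes

Meeting A: 780-825 (in minutes from midnight)
Meeting B: 840-900
Overlap start = max(780, 840) = 840
Overlap end = min(825, 900) = 825
Overlap = max(0, 825 - 840) = 0 min


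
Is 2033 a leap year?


Rules: divisible by 4 AND (not by 100 OR by 400)
2033 ÷ 4 = 508 remainder 1 → not divisible by 4
Not divisible by 4 → not a leap year

No


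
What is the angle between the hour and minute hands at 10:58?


19.0°

Hour hand = 10×30 + 58×0.5 = 329.0°
Minute hand = 58×6 = 348°
Difference = |329.0 - 348| = 19.0°


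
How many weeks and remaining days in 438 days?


Weeks: 438 ÷ 7 = 62 remainder 4

62 weeks 4 days


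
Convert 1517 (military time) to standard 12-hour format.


3:17 PM

Hour: 15
15 - 12 = 3 → PM


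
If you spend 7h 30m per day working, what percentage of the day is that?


Time: 450 minutes
Day: 1440 minutes
Percentage = (450/1440) × 100 ≈ 31.3%

31.3%


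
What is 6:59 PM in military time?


18:59

Input: 6:59 PM
PM: 6 + 12 = 18


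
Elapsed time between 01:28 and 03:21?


End time in minutes: 3×60 + 21 = 201
Start time in minutes: 1×60 + 28 = 88
Difference = 201 - 88 = 113 minutes
= 1 hours 53 minutes

1h 53m


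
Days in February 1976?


Month: February (month 2)
February: 28 or 29 (leap year)
1976 leap year? Yes

29 days


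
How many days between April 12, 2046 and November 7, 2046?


209 days

From April 12, 2046 to November 7, 2046
Rest of April 2046: 30 - 12 = 18
Full months: May 31, June 30, July 31, August 31, September 30, October 31
Days into November 2046: 7
Total = 18 + 31 + 30 + 31 + 31 + 30 + 31 + 7 = 209 days


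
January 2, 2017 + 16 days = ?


Start: January 2, 2017
Add 16 days
January 2 + 16 = January 18, 2017

January 18, 2017


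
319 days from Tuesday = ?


Start: Tuesday (index 1)
(1 + 319) mod 7
= 320 mod 7
= 5
Index 5 → Saturday

Saturday


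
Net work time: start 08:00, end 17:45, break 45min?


Total time = (17×60+45) - (8×60+0)
= 1065 - 480 = 585 min
Minus break: 585 - 45 = 540 min
= 9h 0m

9h 0m (540 minutes)


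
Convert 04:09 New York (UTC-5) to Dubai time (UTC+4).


Time difference = UTC+4 - UTC-5 = +9 hours
New hour = (4 + 9) mod 24
= 13 mod 24 = 13
Minutes unchanged → 13:09

13:09


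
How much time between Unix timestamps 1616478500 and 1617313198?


Difference = 1617313198 - 1616478500 = 834698 seconds
In hours: 834698 / 3600 ≈ 231.9
In days: 834698 / 86400 ≈ 9.66

834698 seconds (231.9 hours / 9.66 days)


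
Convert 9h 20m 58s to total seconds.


33658 seconds

Hours: 9 × 3600 = 32400
Minutes: 20 × 60 = 1200
Seconds: 58
Total = 32400 + 1200 + 58 = 33658


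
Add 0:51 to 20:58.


Start: 1258 minutes from midnight
Add: 51 minutes
Total: 1309 minutes
Hours: 1309 ÷ 60 = 21 remainder 49

21:49


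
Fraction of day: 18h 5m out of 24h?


0.7535 (75.35%)

Total minutes: 18×60 + 5 = 1085
Day = 24×60 = 1440 minutes
Fraction = 1085/1440 ≈ 0.7535
As a percentage: 1085/1440 × 100 ≈ 75.35%


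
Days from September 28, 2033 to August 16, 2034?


From September 28, 2033 to August 16, 2034
Rest of September 2033: 30 - 28 = 2
Full months: October 31, November 30, December 31, January 31, February 2034 28, March 31, April 30, May 31, June 30, July 31
Days into August 2034: 16
Total = 2 + 31 + 30 + 31 + 31 + 28 + 31 + 30 + 31 + 30 + 31 + 16 = 322 days

322 days


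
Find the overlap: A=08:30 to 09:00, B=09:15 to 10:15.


Meeting A: 510-540 (in minutes from midnight)
Meeting B: 555-615
Overlap start = max(510, 555) = 555
Overlap end = min(540, 615) = 540
Overlap = max(0, 540 - 555) = 0 min

0 minutes


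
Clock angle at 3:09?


Hour hand = 3×30 + 9×0.5 = 94.5°
Minute hand = 9×6 = 54°
Difference = |94.5 - 54| = 40.5°

40.5°


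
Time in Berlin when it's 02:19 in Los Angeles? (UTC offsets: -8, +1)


11:19

Time difference = UTC+1 - UTC-8 = +9 hours
New hour = (2 + 9) mod 24
= 11 mod 24 = 11
Minutes unchanged → 11:19


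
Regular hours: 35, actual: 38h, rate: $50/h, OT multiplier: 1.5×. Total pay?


Regular: 35h × $50 = $1750.00
Overtime: 38 - 35 = 3h
OT pay: 3h × $50 × 1.5 = $225.00
Total = $1750.00 + $225.00 = $1975.00

$1975.00


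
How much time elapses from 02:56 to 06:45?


3h 49m

End time in minutes: 6×60 + 45 = 405
Start time in minutes: 2×60 + 56 = 176
Difference = 405 - 176 = 229 minutes
= 3 hours 49 minutes


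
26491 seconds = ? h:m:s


Hours: 26491 ÷ 3600 = 7 remainder 1291
Minutes: 1291 ÷ 60 = 21 remainder 31
Seconds: 31

7h 21m 31s


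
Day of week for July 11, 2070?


Friday

Zeller's congruence:
q=11, m=7, k=70, j=20
h = (11 + ⌊13×8/5⌋ + 70 + ⌊70/4⌋ + ⌊20/4⌋ - 2×20) mod 7
= (11 + 20 + 70 + 17 + 5 - 40) mod 7
= 83 mod 7 = 6
h=6 → Friday


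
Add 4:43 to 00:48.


05:31

Start: 48 minutes from midnight
Add: 283 minutes
Total: 331 minutes
Hours: 331 ÷ 60 = 5 remainder 31


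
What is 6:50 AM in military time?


06:50

Input: 6:50 AM
AM hour stays: 6


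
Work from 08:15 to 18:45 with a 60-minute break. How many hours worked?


9h 30m (570 minutes)

Total time = (18×60+45) - (8×60+15)
= 1125 - 495 = 630 min
Minus break: 630 - 60 = 570 min
= 9h 30m


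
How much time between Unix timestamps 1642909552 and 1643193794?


284242 seconds (79.0 hours / 3.29 days)

Difference = 1643193794 - 1642909552 = 284242 seconds
In hours: 284242 / 3600 ≈ 79.0
In days: 284242 / 86400 ≈ 3.29


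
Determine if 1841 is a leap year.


Rules: divisible by 4 AND (not by 100 OR by 400)
1841 ÷ 4 = 460 remainder 1 → not divisible by 4
Not divisible by 4 → not a leap year

No


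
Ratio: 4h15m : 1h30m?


Duration 1: 255 minutes
Duration 2: 90 minutes
Ratio = 255:90
GCD = 15
Simplified = 17:6
As a decimal: 17/6 ≈ 2.83

17:6 (2.83)


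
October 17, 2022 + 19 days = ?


November 5, 2022

Start: October 17, 2022
Add 19 days
October 17 → November 1: 31 - 17 + 1 = 15 days (19 - 15 = 4 left)
November 1 + 4 = November 5, 2022


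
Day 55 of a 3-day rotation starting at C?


Shift C

Shifts: A, B, C
Start: C (index 2)
Day 55: (2 + 55 - 1) mod 3
= 56 mod 3
= 2
Index 2 → shift C


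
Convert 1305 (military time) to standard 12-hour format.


Hour: 13
13 - 12 = 1 → PM

1:05 PM


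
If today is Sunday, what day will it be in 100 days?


Tuesday

Start: Sunday (index 6)
(6 + 100) mod 7
= 106 mod 7
= 1
Index 1 → Tuesday


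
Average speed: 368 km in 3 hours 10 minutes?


Distance: 368 km
Time: 3h 10m = 190 min = 190/60 = 19/6 hours
Speed = 368 ÷ (19/6) = 368 × 6 / 19 = 2208/19 ≈ 116.2 km/h

116.2 km/h


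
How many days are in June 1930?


Month: June (month 6)
June has 30 days

30 days


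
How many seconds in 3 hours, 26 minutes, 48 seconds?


Hours: 3 × 3600 = 10800
Minutes: 26 × 60 = 1560
Seconds: 48
Total = 10800 + 1560 + 48 = 12408

12408 seconds


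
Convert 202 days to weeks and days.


28 weeks 6 days

Weeks: 202 ÷ 7 = 28 remainder 6


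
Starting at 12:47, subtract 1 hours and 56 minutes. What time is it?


10:51

Start: 767 minutes from midnight
Subtract: 116 minutes
Remaining: 767 - 116 = 651
Hours: 10, Minutes: 51


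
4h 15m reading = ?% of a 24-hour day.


17.7%

Time: 255 minutes
Day: 1440 minutes
Percentage = (255/1440) × 100 ≈ 17.7%


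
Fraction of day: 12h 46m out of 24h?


Total minutes: 12×60 + 46 = 766
Day = 24×60 = 1440 minutes
Fraction = 766/1440 ≈ 0.5319
As a percentage: 766/1440 × 100 ≈ 53.19%

0.5319 (53.19%)


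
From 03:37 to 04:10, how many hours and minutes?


0h 33m

End time in minutes: 4×60 + 10 = 250
Start time in minutes: 3×60 + 37 = 217
Difference = 250 - 217 = 33 minutes
= 0 hours 33 minutes


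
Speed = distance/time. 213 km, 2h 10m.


Distance: 213 km
Time: 2h 10m = 130 min = 130/60 = 13/6 hours
Speed = 213 ÷ (13/6) = 213 × 6 / 13 = 1278/13 ≈ 98.3 km/h

98.3 km/h


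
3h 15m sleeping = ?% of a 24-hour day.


Time: 195 minutes
Day: 1440 minutes
Percentage = (195/1440) × 100 ≈ 13.5%

13.5%


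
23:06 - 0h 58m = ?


22:08

Start: 1386 minutes from midnight
Subtract: 58 minutes
Remaining: 1386 - 58 = 1328
Hours: 22, Minutes: 8


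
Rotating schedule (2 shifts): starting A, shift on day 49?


Shift A

Shifts: A, B
Start: A (index 0)
Day 49: (0 + 49 - 1) mod 2
= 48 mod 2
= 0
Index 0 → shift A


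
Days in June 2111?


Month: June (month 6)
June has 30 days

30 days


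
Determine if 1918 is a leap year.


Rules: divisible by 4 AND (not by 100 OR by 400)
1918 ÷ 4 = 479 remainder 2 → not divisible by 4
Not divisible by 4 → not a leap year

No


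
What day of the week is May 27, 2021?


Thursday

Zeller's congruence:
q=27, m=5, k=21, j=20
h = (27 + ⌊13×6/5⌋ + 21 + ⌊21/4⌋ + ⌊20/4⌋ - 2×20) mod 7
= (27 + 15 + 21 + 5 + 5 - 40) mod 7
= 33 mod 7 = 5
h=5 → Thursday


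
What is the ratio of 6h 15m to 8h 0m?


Duration 1: 375 minutes
Duration 2: 480 minutes
Ratio = 375:480
GCD = 15
Simplified = 25:32
As a decimal: 25/32 ≈ 0.78

25:32 (0.78)


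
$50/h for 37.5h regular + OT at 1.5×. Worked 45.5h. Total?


Regular: 37.5h × $50 = $1875.00
Overtime: 45.5 - 37.5 = 8.0h
OT pay: 8.0h × $50 × 1.5 = $600.00
Total = $1875.00 + $600.00 = $2475.00

$2475.00


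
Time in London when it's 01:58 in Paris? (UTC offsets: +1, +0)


00:58

Time difference = UTC+0 - UTC+1 = -1 hours
New hour = (1 -1) mod 24
= 0 mod 24 = 0
Minutes unchanged → 00:58


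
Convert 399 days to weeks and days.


57 weeks 0 days

Weeks: 399 ÷ 7 = 57 remainder 0


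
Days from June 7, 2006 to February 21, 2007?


From June 7, 2006 to February 21, 2007
Rest of June 2006: 30 - 7 = 23
Full months: July 31, August 31, September 30, October 31, November 30, December 31, January 31
Days into February 2007: 21
Total = 23 + 31 + 31 + 30 + 31 + 30 + 31 + 31 + 21 = 259 days

259 days


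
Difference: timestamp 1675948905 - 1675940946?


7959 seconds (2.2 hours / 0.09 days)

Difference = 1675948905 - 1675940946 = 7959 seconds
In hours: 7959 / 3600 ≈ 2.2
In days: 7959 / 86400 ≈ 0.09


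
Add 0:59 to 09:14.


Start: 554 minutes from midnight
Add: 59 minutes
Total: 613 minutes
Hours: 613 ÷ 60 = 10 remainder 13

10:13


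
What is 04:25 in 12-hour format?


Hour: 4
4 < 12 → AM

4:25 AM


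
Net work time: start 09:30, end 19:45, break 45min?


9h 30m (570 minutes)

Total time = (19×60+45) - (9×60+30)
= 1185 - 570 = 615 min
Minus break: 615 - 45 = 570 min
= 9h 30m


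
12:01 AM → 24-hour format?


00:01

Input: 12:01 AM
12 AM → 00 (midnight)


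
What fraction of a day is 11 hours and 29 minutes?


0.4785 (47.85%)

Total minutes: 11×60 + 29 = 689
Day = 24×60 = 1440 minutes
Fraction = 689/1440 ≈ 0.4785
As a percentage: 689/1440 × 100 ≈ 47.85%


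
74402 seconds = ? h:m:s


Hours: 74402 ÷ 3600 = 20 remainder 2402
Minutes: 2402 ÷ 60 = 40 remainder 2
Seconds: 2

20h 40m 2s


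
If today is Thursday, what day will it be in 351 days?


Friday

Start: Thursday (index 3)
(3 + 351) mod 7
= 354 mod 7
= 4
Index 4 → Friday


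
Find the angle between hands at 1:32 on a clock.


146.0°

Hour hand = 1×30 + 32×0.5 = 46.0°
Minute hand = 32×6 = 192°
Difference = |46.0 - 192| = 146.0°


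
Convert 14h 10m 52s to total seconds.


Hours: 14 × 3600 = 50400
Minutes: 10 × 60 = 600
Seconds: 52
Total = 50400 + 600 + 52 = 51052

51052 seconds


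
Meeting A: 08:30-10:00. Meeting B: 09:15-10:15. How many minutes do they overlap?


45 minutes

Meeting A: 510-600 (in minutes from midnight)
Meeting B: 555-615
Overlap start = max(510, 555) = 555
Overlap end = min(600, 615) = 600
Overlap = max(0, 600 - 555) = 45 min


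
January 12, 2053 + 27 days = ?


Start: January 12, 2053
Add 27 days
January 12 → February 1: 31 - 12 + 1 = 20 days (27 - 20 = 7 left)
February 1 + 7 = February 8, 2053

February 8, 2053


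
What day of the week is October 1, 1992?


Zeller's congruence:
q=1, m=10, k=92, j=19
h = (1 + ⌊13×11/5⌋ + 92 + ⌊92/4⌋ + ⌊19/4⌋ - 2×19) mod 7
= (1 + 28 + 92 + 23 + 4 - 38) mod 7
= 110 mod 7 = 5
h=5 → Thursday

Thursday


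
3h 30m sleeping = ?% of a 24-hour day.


14.6%

Time: 210 minutes
Day: 1440 minutes
Percentage = (210/1440) × 100 ≈ 14.6%


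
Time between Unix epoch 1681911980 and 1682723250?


Difference = 1682723250 - 1681911980 = 811270 seconds
In hours: 811270 / 3600 ≈ 225.4
In days: 811270 / 86400 ≈ 9.39

811270 seconds (225.4 hours / 9.39 days)


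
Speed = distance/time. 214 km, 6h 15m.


34.2 km/h

Distance: 214 km
Time: 6h 15m = 375 min = 375/60 = 25/4 hours
Speed = 214 ÷ (25/4) = 214 × 4 / 25 = 856/25 ≈ 34.2 km/h


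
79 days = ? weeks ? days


11 weeks 2 days

Weeks: 79 ÷ 7 = 11 remainder 2


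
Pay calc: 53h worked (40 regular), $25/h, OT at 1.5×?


Regular: 40h × $25 = $1000.00
Overtime: 53 - 40 = 13h
OT pay: 13h × $25 × 1.5 = $487.50
Total = $1000.00 + $487.50 = $1487.50

$1487.50


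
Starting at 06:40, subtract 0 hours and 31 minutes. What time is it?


06:09

Start: 400 minutes from midnight
Subtract: 31 minutes
Remaining: 400 - 31 = 369
Hours: 6, Minutes: 9


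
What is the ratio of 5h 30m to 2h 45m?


Duration 1: 330 minutes
Duration 2: 165 minutes
Ratio = 330:165
GCD = 165
Simplified = 2:1
As a decimal: 2/1 = 2.00

2:1 (2.00)


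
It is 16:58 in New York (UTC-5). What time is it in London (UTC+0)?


21:58

Time difference = UTC+0 - UTC-5 = +5 hours
New hour = (16 + 5) mod 24
= 21 mod 24 = 21
Minutes unchanged → 21:58


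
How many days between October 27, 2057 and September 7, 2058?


315 days

From October 27, 2057 to September 7, 2058
Rest of October 2057: 31 - 27 = 4
Full months: November 30, December 31, January 31, February 2058 28, March 31, April 30, May 31, June 30, July 31, August 31
Days into September 2058: 7
Total = 4 + 30 + 31 + 31 + 28 + 31 + 30 + 31 + 30 + 31 + 31 + 7 = 315 days


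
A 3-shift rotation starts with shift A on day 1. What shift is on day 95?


Shifts: A, B, C
Start: A (index 0)
Day 95: (0 + 95 - 1) mod 3
= 94 mod 3
= 1
Index 1 → shift B

Shift B


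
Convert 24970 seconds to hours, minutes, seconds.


6h 56m 10s

Hours: 24970 ÷ 3600 = 6 remainder 3370
Minutes: 3370 ÷ 60 = 56 remainder 10
Seconds: 10


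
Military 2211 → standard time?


Hour: 22
22 - 12 = 10 → PM

10:11 PM


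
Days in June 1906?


30 days

Month: June (month 6)
June has 30 days


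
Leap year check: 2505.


Rules: divisible by 4 AND (not by 100 OR by 400)
2505 ÷ 4 = 626 remainder 1 → not divisible by 4
Not divisible by 4 → not a leap year

No


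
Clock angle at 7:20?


100.0°

Hour hand = 7×30 + 20×0.5 = 220.0°
Minute hand = 20×6 = 120°
Difference = |220.0 - 120| = 100.0°


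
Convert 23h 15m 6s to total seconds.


83706 seconds

Hours: 23 × 3600 = 82800
Minutes: 15 × 60 = 900
Seconds: 6
Total = 82800 + 900 + 6 = 83706


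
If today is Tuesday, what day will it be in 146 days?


Start: Tuesday (index 1)
(1 + 146) mod 7
= 147 mod 7
= 0
Index 0 → Monday

Monday


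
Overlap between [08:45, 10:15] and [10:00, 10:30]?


Meeting A: 525-615 (in minutes from midnight)
Meeting B: 600-630
Overlap start = max(525, 600) = 600
Overlap end = min(615, 630) = 615
Overlap = max(0, 615 - 600) = 15 min

15 minutes


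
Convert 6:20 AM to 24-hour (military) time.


06:20

Input: 6:20 AM
AM hour stays: 6


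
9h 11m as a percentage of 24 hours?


Total minutes: 9×60 + 11 = 551
Day = 24×60 = 1440 minutes
Fraction = 551/1440 ≈ 0.3826
As a percentage: 551/1440 × 100 ≈ 38.26%

0.3826 (38.26%)


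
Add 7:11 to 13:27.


Start: 807 minutes from midnight
Add: 431 minutes
Total: 1238 minutes
Hours: 1238 ÷ 60 = 20 remainder 38

20:38


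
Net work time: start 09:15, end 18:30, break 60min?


Total time = (18×60+30) - (9×60+15)
= 1110 - 555 = 555 min
Minus break: 555 - 60 = 495 min
= 8h 15m

8h 15m (495 minutes)


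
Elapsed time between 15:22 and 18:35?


3h 13m

End time in minutes: 18×60 + 35 = 1115
Start time in minutes: 15×60 + 22 = 922
Difference = 1115 - 922 = 193 minutes
= 3 hours 13 minutes


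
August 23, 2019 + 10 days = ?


September 2, 2019

Start: August 23, 2019
Add 10 days
August 23 → September 1: 31 - 23 + 1 = 9 days (10 - 9 = 1 left)
September 1 + 1 = September 2, 2019


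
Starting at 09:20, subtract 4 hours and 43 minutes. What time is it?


04:37

Start: 560 minutes from midnight
Subtract: 283 minutes
Remaining: 560 - 283 = 277
Hours: 4, Minutes: 37


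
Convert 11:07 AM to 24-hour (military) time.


Input: 11:07 AM
AM hour stays: 11

11:07


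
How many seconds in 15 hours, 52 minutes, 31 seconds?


57151 seconds

Hours: 15 × 3600 = 54000
Minutes: 52 × 60 = 3120
Seconds: 31
Total = 54000 + 3120 + 31 = 57151


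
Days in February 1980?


Month: February (month 2)
February: 28 or 29 (leap year)
1980 leap year? Yes

29 days


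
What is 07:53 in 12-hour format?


Hour: 7
7 < 12 → AM

7:53 AM


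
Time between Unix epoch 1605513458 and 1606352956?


839498 seconds (233.2 hours / 9.72 days)

Difference = 1606352956 - 1605513458 = 839498 seconds
In hours: 839498 / 3600 ≈ 233.2
In days: 839498 / 86400 ≈ 9.72


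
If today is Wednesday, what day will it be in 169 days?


Thursday

Start: Wednesday (index 2)
(2 + 169) mod 7
= 171 mod 7
= 3
Index 3 → Thursday


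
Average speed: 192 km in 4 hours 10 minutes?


46.1 km/h

Distance: 192 km
Time: 4h 10m = 250 min = 250/60 = 25/6 hours
Speed = 192 ÷ (25/6) = 192 × 6 / 25 = 1152/25 ≈ 46.1 km/h


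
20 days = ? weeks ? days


2 weeks 6 days

Weeks: 20 ÷ 7 = 2 remainder 6


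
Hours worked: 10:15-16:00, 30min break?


Total time = (16×60+0) - (10×60+15)
= 960 - 615 = 345 min
Minus break: 345 - 30 = 315 min
= 5h 15m

5h 15m (315 minutes)


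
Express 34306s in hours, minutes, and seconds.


Hours: 34306 ÷ 3600 = 9 remainder 1906
Minutes: 1906 ÷ 60 = 31 remainder 46
Seconds: 46

9h 31m 46s


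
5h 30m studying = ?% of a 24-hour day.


Time: 330 minutes
Day: 1440 minutes
Percentage = (330/1440) × 100 ≈ 22.9%

22.9%


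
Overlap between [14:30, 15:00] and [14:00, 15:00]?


30 minutes

Meeting A: 870-900 (in minutes from midnight)
Meeting B: 840-900
Overlap start = max(870, 840) = 870
Overlap end = min(900, 900) = 900
Overlap = max(0, 900 - 870) = 30 min


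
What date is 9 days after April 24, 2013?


Start: April 24, 2013
Add 9 days
April 24 → May 1: 30 - 24 + 1 = 7 days (9 - 7 = 2 left)
May 1 + 2 = May 3, 2013

May 3, 2013


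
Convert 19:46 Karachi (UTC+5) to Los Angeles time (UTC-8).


Time difference = UTC-8 - UTC+5 = -13 hours
New hour = (19 -13) mod 24
= 6 mod 24 = 6
Minutes unchanged → 06:46

06:46


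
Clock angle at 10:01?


65.5°

Hour hand = 10×30 + 1×0.5 = 300.5°
Minute hand = 1×6 = 6°
Difference = |300.5 - 6| = 294.5°
Since > 180°: 360 - 294.5 = 65.5°


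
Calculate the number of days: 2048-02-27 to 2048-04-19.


From February 27, 2048 to April 19, 2048
Rest of February 2048: 29 - 27 = 2
Full months: March 31
Days into April 2048: 19
Total = 2 + 31 + 19 = 52 days

52 days


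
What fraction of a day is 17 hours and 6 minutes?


Total minutes: 17×60 + 6 = 1026
Day = 24×60 = 1440 minutes
Fraction = 1026/1440 = 0.7125
As a percentage: 1026/1440 × 100 = 71.25%

0.7125 (71.25%)


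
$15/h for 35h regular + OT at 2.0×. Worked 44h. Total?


$795.00

Regular: 35h × $15 = $525.00
Overtime: 44 - 35 = 9h
OT pay: 9h × $15 × 2.0 = $270.00
Total = $525.00 + $270.00 = $795.00


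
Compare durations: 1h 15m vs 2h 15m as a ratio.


5:9 (0.56)

Duration 1: 75 minutes
Duration 2: 135 minutes
Ratio = 75:135
GCD = 15
Simplified = 5:9
As a decimal: 5/9 ≈ 0.56


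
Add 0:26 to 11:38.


Start: 698 minutes from midnight
Add: 26 minutes
Total: 724 minutes
Hours: 724 ÷ 60 = 12 remainder 4

12:04


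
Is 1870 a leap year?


No

Rules: divisible by 4 AND (not by 100 OR by 400)
1870 ÷ 4 = 467 remainder 2 → not divisible by 4
Not divisible by 4 → not a leap year


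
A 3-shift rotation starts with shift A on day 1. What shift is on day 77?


Shifts: A, B, C
Start: A (index 0)
Day 77: (0 + 77 - 1) mod 3
= 76 mod 3
= 1
Index 1 → shift B

Shift B


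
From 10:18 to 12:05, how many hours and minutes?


1h 47m

End time in minutes: 12×60 + 5 = 725
Start time in minutes: 10×60 + 18 = 618
Difference = 725 - 618 = 107 minutes
= 1 hours 47 minutes


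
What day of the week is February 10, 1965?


Zeller's congruence:
q=10, m=14, k=64, j=19
h = (10 + ⌊13×15/5⌋ + 64 + ⌊64/4⌋ + ⌊19/4⌋ - 2×19) mod 7
= (10 + 39 + 64 + 16 + 4 - 38) mod 7
= 95 mod 7 = 4
h=4 → Wednesday

Wednesday


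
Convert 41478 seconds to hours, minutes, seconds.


11h 31m 18s

Hours: 41478 ÷ 3600 = 11 remainder 1878
Minutes: 1878 ÷ 60 = 31 remainder 18
Seconds: 18


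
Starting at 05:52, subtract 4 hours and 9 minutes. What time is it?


01:43

Start: 352 minutes from midnight
Subtract: 249 minutes
Remaining: 352 - 249 = 103
Hours: 1, Minutes: 43


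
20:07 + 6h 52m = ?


Start: 1207 minutes from midnight
Add: 412 minutes
Total: 1619 minutes
Hours: 1619 ÷ 60 = 26 remainder 59
26 ≥ 24 → 26 - 24 = 2 (next day)

02:59 (next day)


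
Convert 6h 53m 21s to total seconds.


Hours: 6 × 3600 = 21600
Minutes: 53 × 60 = 3180
Seconds: 21
Total = 21600 + 3180 + 21 = 24801

24801 seconds


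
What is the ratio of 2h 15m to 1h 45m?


9:7 (1.29)

Duration 1: 135 minutes
Duration 2: 105 minutes
Ratio = 135:105
GCD = 15
Simplified = 9:7
As a decimal: 9/7 ≈ 1.29


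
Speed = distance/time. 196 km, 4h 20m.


Distance: 196 km
Time: 4h 20m = 260 min = 260/60 = 13/3 hours
Speed = 196 ÷ (13/3) = 196 × 3 / 13 = 588/13 ≈ 45.2 km/h

45.2 km/h


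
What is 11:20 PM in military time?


Input: 11:20 PM
PM: 11 + 12 = 23

23:20


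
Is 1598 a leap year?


No

Rules: divisible by 4 AND (not by 100 OR by 400)
1598 ÷ 4 = 399 remainder 2 → not divisible by 4
Not divisible by 4 → not a leap year


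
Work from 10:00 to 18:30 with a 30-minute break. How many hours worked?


8h 0m (480 minutes)

Total time = (18×60+30) - (10×60+0)
= 1110 - 600 = 510 min
Minus break: 510 - 30 = 480 min
= 8h 0m


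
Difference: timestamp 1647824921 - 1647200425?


624496 seconds (173.5 hours / 7.23 days)

Difference = 1647824921 - 1647200425 = 624496 seconds
In hours: 624496 / 3600 ≈ 173.5
In days: 624496 / 86400 ≈ 7.23


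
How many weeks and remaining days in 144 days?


Weeks: 144 ÷ 7 = 20 remainder 4

20 weeks 4 days


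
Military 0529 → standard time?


5:29 AM

Hour: 5
5 < 12 → AM


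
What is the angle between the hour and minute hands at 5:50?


Hour hand = 5×30 + 50×0.5 = 175.0°
Minute hand = 50×6 = 300°
Difference = |175.0 - 300| = 125.0°

125.0°


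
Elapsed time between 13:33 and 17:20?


End time in minutes: 17×60 + 20 = 1040
Start time in minutes: 13×60 + 33 = 813
Difference = 1040 - 813 = 227 minutes
= 3 hours 47 minutes

3h 47m


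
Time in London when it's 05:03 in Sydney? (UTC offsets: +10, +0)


19:03 (previous day)

Time difference = UTC+0 - UTC+10 = -10 hours
New hour = (5 -10) mod 24
= -5 mod 24 = 19
Minutes unchanged → 19:03; -5 < 0 → previous day


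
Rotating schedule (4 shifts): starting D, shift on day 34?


Shift A

Shifts: A, B, C, D
Start: D (index 3)
Day 34: (3 + 34 - 1) mod 4
= 36 mod 4
= 0
Index 0 → shift A


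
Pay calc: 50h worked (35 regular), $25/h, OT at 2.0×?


$1625.00

Regular: 35h × $25 = $875.00
Overtime: 50 - 35 = 15h
OT pay: 15h × $25 × 2.0 = $750.00
Total = $875.00 + $750.00 = $1625.00


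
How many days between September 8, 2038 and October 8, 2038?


30 days

From September 8, 2038 to October 8, 2038
Rest of September 2038: 30 - 8 = 22
Days into October 2038: 8
Total = 22 + 8 = 30 days


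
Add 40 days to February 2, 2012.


Start: February 2, 2012
Add 40 days
February 2 → March 1: 29 - 2 + 1 = 28 days (40 - 28 = 12 left)
March 1 + 12 = March 13, 2012

March 13, 2012


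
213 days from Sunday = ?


Wednesday

Start: Sunday (index 6)
(6 + 213) mod 7
= 219 mod 7
= 2
Index 2 → Wednesday


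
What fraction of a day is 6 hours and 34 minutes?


0.2736 (27.36%)

Total minutes: 6×60 + 34 = 394
Day = 24×60 = 1440 minutes
Fraction = 394/1440 ≈ 0.2736
As a percentage: 394/1440 × 100 ≈ 27.36%


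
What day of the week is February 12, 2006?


Sunday

Zeller's congruence:
q=12, m=14, k=5, j=20
h = (12 + ⌊13×15/5⌋ + 5 + ⌊5/4⌋ + ⌊20/4⌋ - 2×20) mod 7
= (12 + 39 + 5 + 1 + 5 - 40) mod 7
= 22 mod 7 = 1
h=1 → Sunday


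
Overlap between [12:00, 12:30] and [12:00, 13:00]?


30 minutes

Meeting A: 720-750 (in minutes from midnight)
Meeting B: 720-780
Overlap start = max(720, 720) = 720
Overlap end = min(750, 780) = 750
Overlap = max(0, 750 - 720) = 30 min


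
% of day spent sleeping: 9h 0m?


Time: 540 minutes
Day: 1440 minutes
Percentage = (540/1440) × 100 = 37.5%

37.5%


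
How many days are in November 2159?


Month: November (month 11)
November has 30 days

30 days


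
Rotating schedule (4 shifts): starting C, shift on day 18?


Shifts: A, B, C, D
Start: C (index 2)
Day 18: (2 + 18 - 1) mod 4
= 19 mod 4
= 3
Index 3 → shift D

Shift D


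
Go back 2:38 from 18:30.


Start: 1110 minutes from midnight
Subtract: 158 minutes
Remaining: 1110 - 158 = 952
Hours: 15, Minutes: 52

15:52


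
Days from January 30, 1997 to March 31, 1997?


60 days

From January 30, 1997 to March 31, 1997
Rest of January 1997: 31 - 30 = 1
Full months: February 1997 28
Days into March 1997: 31
Total = 1 + 28 + 31 = 60 days


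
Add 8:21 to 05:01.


13:22

Start: 301 minutes from midnight
Add: 501 minutes
Total: 802 minutes
Hours: 802 ÷ 60 = 13 remainder 22


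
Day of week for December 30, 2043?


Zeller's congruence:
q=30, m=12, k=43, j=20
h = (30 + ⌊13×13/5⌋ + 43 + ⌊43/4⌋ + ⌊20/4⌋ - 2×20) mod 7
= (30 + 33 + 43 + 10 + 5 - 40) mod 7
= 81 mod 7 = 4
h=4 → Wednesday

Wednesday


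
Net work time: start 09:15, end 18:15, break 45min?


Total time = (18×60+15) - (9×60+15)
= 1095 - 555 = 540 min
Minus break: 540 - 45 = 495 min
= 8h 15m

8h 15m (495 minutes)


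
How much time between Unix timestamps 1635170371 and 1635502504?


Difference = 1635502504 - 1635170371 = 332133 seconds
In hours: 332133 / 3600 ≈ 92.3
In days: 332133 / 86400 ≈ 3.84

332133 seconds (92.3 hours / 3.84 days)


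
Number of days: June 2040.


Month: June (month 6)
June has 30 days

30 days


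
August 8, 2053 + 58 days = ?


October 5, 2053

Start: August 8, 2053
Add 58 days
August 8 → September 1: 31 - 8 + 1 = 24 days (58 - 24 = 34 left)
September 1 → October 1: 30 - 1 + 1 = 30 days (34 - 30 = 4 left)
October 1 + 4 = October 5, 2053


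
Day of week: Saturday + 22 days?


Sunday

Start: Saturday (index 5)
(5 + 22) mod 7
= 27 mod 7
= 6
Index 6 → Sunday


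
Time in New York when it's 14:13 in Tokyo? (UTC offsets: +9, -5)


Time difference = UTC-5 - UTC+9 = -14 hours
New hour = (14 -14) mod 24
= 0 mod 24 = 0
Minutes unchanged → 00:13

00:13


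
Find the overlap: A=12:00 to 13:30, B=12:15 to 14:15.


75 minutes

Meeting A: 720-810 (in minutes from midnight)
Meeting B: 735-855
Overlap start = max(720, 735) = 735
Overlap end = min(810, 855) = 810
Overlap = max(0, 810 - 735) = 75 min


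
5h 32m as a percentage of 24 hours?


Total minutes: 5×60 + 32 = 332
Day = 24×60 = 1440 minutes
Fraction = 332/1440 ≈ 0.2306
As a percentage: 332/1440 × 100 ≈ 23.06%

0.2306 (23.06%)


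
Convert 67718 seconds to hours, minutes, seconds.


Hours: 67718 ÷ 3600 = 18 remainder 2918
Minutes: 2918 ÷ 60 = 48 remainder 38
Seconds: 38

18h 48m 38s


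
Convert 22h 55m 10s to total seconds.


Hours: 22 × 3600 = 79200
Minutes: 55 × 60 = 3300
Seconds: 10
Total = 79200 + 3300 + 10 = 82510

82510 seconds


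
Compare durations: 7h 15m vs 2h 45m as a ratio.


29:11 (2.64)

Duration 1: 435 minutes
Duration 2: 165 minutes
Ratio = 435:165
GCD = 15
Simplified = 29:11
As a decimal: 29/11 ≈ 2.64


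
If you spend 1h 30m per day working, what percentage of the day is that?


Time: 90 minutes
Day: 1440 minutes
Percentage = (90/1440) × 100 ≈ 6.3%

6.3%


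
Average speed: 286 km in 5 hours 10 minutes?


55.4 km/h

Distance: 286 km
Time: 5h 10m = 310 min = 310/60 = 31/6 hours
Speed = 286 ÷ (31/6) = 286 × 6 / 31 = 1716/31 ≈ 55.4 km/h


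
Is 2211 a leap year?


Rules: divisible by 4 AND (not by 100 OR by 400)
2211 ÷ 4 = 552 remainder 3 → not divisible by 4
Not divisible by 4 → not a leap year

No


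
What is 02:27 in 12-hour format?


Hour: 2
2 < 12 → AM

2:27 AM


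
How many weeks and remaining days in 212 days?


30 weeks 2 days

Weeks: 212 ÷ 7 = 30 remainder 2


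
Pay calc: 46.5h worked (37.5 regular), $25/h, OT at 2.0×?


Regular: 37.5h × $25 = $937.50
Overtime: 46.5 - 37.5 = 9.0h
OT pay: 9.0h × $25 × 2.0 = $450.00
Total = $937.50 + $450.00 = $1387.50

$1387.50


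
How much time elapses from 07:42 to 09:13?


1h 31m

End time in minutes: 9×60 + 13 = 553
Start time in minutes: 7×60 + 42 = 462
Difference = 553 - 462 = 91 minutes
= 1 hours 31 minutes


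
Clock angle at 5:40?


70.0°

Hour hand = 5×30 + 40×0.5 = 170.0°
Minute hand = 40×6 = 240°
Difference = |170.0 - 240| = 70.0°


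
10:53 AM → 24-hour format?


Input: 10:53 AM
AM hour stays: 10

10:53


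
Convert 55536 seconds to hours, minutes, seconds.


Hours: 55536 ÷ 3600 = 15 remainder 1536
Minutes: 1536 ÷ 60 = 25 remainder 36
Seconds: 36

15h 25m 36s


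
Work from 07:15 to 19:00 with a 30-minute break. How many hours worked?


11h 15m (675 minutes)

Total time = (19×60+0) - (7×60+15)
= 1140 - 435 = 705 min
Minus break: 705 - 30 = 675 min
= 11h 15m


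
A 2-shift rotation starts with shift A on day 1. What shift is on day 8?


Shift B

Shifts: A, B
Start: A (index 0)
Day 8: (0 + 8 - 1) mod 2
= 7 mod 2
= 1
Index 1 → shift B


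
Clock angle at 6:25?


42.5°

Hour hand = 6×30 + 25×0.5 = 192.5°
Minute hand = 25×6 = 150°
Difference = |192.5 - 150| = 42.5°


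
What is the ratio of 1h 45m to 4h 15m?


7:17 (0.41)

Duration 1: 105 minutes
Duration 2: 255 minutes
Ratio = 105:255
GCD = 15
Simplified = 7:17
As a decimal: 7/17 ≈ 0.41


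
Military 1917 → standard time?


Hour: 19
19 - 12 = 7 → PM

7:17 PM


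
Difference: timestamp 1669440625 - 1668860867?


Difference = 1669440625 - 1668860867 = 579758 seconds
In hours: 579758 / 3600 ≈ 161.0
In days: 579758 / 86400 ≈ 6.71

579758 seconds (161.0 hours / 6.71 days)


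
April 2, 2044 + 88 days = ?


June 29, 2044

Start: April 2, 2044
Add 88 days
April 2 → May 1: 30 - 2 + 1 = 29 days (88 - 29 = 59 left)
May 1 → June 1: 31 - 1 + 1 = 31 days (59 - 31 = 28 left)
June 1 + 28 = June 29, 2044


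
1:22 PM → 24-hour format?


13:22

Input: 1:22 PM
PM: 1 + 12 = 13


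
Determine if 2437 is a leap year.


No

Rules: divisible by 4 AND (not by 100 OR by 400)
2437 ÷ 4 = 609 remainder 1 → not divisible by 4
Not divisible by 4 → not a leap year


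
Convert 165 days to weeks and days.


23 weeks 4 days

Weeks: 165 ÷ 7 = 23 remainder 4


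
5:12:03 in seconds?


Hours: 5 × 3600 = 18000
Minutes: 12 × 60 = 720
Seconds: 3
Total = 18000 + 720 + 3 = 18723

18723 seconds


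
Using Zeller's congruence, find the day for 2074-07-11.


Wednesday

Zeller's congruence:
q=11, m=7, k=74, j=20
h = (11 + ⌊13×8/5⌋ + 74 + ⌊74/4⌋ + ⌊20/4⌋ - 2×20) mod 7
= (11 + 20 + 74 + 18 + 5 - 40) mod 7
= 88 mod 7 = 4
h=4 → Wednesday


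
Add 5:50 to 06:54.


12:44

Start: 414 minutes from midnight
Add: 350 minutes
Total: 764 minutes
Hours: 764 ÷ 60 = 12 remainder 44


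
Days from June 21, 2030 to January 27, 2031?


220 days

From June 21, 2030 to January 27, 2031
Rest of June 2030: 30 - 21 = 9
Full months: July 31, August 31, September 30, October 31, November 30, December 31
Days into January 2031: 27
Total = 9 + 31 + 31 + 30 + 31 + 30 + 31 + 27 = 220 days


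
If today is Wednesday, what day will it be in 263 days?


Start: Wednesday (index 2)
(2 + 263) mod 7
= 265 mod 7
= 6
Index 6 → Sunday

Sunday


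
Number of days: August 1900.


31 days

Month: August (month 8)
August has 31 days


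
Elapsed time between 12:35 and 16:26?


End time in minutes: 16×60 + 26 = 986
Start time in minutes: 12×60 + 35 = 755
Difference = 986 - 755 = 231 minutes
= 3 hours 51 minutes

3h 51m


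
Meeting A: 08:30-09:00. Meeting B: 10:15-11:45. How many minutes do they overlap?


Meeting A: 510-540 (in minutes from midnight)
Meeting B: 615-705
Overlap start = max(510, 615) = 615
Overlap end = min(540, 705) = 540
Overlap = max(0, 540 - 615) = 0 min

0 minutes


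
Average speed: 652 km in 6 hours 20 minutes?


Distance: 652 km
Time: 6h 20m = 380 min = 380/60 = 19/3 hours
Speed = 652 ÷ (19/3) = 652 × 3 / 19 = 1956/19 ≈ 102.9 km/h

102.9 km/h


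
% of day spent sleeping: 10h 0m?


41.7%

Time: 600 minutes
Day: 1440 minutes
Percentage = (600/1440) × 100 ≈ 41.7%


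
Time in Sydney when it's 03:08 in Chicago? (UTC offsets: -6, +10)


19:08

Time difference = UTC+10 - UTC-6 = +16 hours
New hour = (3 + 16) mod 24
= 19 mod 24 = 19
Minutes unchanged → 19:08


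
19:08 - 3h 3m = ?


Start: 1148 minutes from midnight
Subtract: 183 minutes
Remaining: 1148 - 183 = 965
Hours: 16, Minutes: 5

16:05


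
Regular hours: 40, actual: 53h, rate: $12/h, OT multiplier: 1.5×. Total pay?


$714.00

Regular: 40h × $12 = $480.00
Overtime: 53 - 40 = 13h
OT pay: 13h × $12 × 1.5 = $234.00
Total = $480.00 + $234.00 = $714.00


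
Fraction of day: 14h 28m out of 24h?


Total minutes: 14×60 + 28 = 868
Day = 24×60 = 1440 minutes
Fraction = 868/1440 ≈ 0.6028
As a percentage: 868/1440 × 100 ≈ 60.28%

0.6028 (60.28%)


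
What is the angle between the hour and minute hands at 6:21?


64.5°

Hour hand = 6×30 + 21×0.5 = 190.5°
Minute hand = 21×6 = 126°
Difference = |190.5 - 126| = 64.5°


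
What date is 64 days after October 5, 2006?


December 8, 2006

Start: October 5, 2006
Add 64 days
October 5 → November 1: 31 - 5 + 1 = 27 days (64 - 27 = 37 left)
November 1 → December 1: 30 - 1 + 1 = 30 days (37 - 30 = 7 left)
December 1 + 7 = December 8, 2006


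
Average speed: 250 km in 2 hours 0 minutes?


Distance: 250 km
Time: 2 hours
Speed = 250 / 2 = 125.0 km/h

125.0 km/h


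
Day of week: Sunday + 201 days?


Start: Sunday (index 6)
(6 + 201) mod 7
= 207 mod 7
= 4
Index 4 → Friday

Friday


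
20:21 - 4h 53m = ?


15:28

Start: 1221 minutes from midnight
Subtract: 293 minutes
Remaining: 1221 - 293 = 928
Hours: 15, Minutes: 28


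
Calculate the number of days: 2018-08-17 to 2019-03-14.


209 days

From August 17, 2018 to March 14, 2019
Rest of August 2018: 31 - 17 = 14
Full months: September 30, October 31, November 30, December 31, January 31, February 2019 28
Days into March 2019: 14
Total = 14 + 30 + 31 + 30 + 31 + 31 + 28 + 14 = 209 days


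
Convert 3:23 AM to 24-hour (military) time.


03:23

Input: 3:23 AM
AM hour stays: 3


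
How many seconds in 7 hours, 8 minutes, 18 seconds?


25698 seconds

Hours: 7 × 3600 = 25200
Minutes: 8 × 60 = 480
Seconds: 18
Total = 25200 + 480 + 18 = 25698


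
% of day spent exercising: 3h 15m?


13.5%

Time: 195 minutes
Day: 1440 minutes
Percentage = (195/1440) × 100 ≈ 13.5%


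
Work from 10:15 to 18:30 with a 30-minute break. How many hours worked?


Total time = (18×60+30) - (10×60+15)
= 1110 - 615 = 495 min
Minus break: 495 - 30 = 465 min
= 7h 45m

7h 45m (465 minutes)


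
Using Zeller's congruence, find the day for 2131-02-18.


Sunday

Zeller's congruence:
q=18, m=14, k=30, j=21
h = (18 + ⌊13×15/5⌋ + 30 + ⌊30/4⌋ + ⌊21/4⌋ - 2×21) mod 7
= (18 + 39 + 30 + 7 + 5 - 42) mod 7
= 57 mod 7 = 1
h=1 → Sunday


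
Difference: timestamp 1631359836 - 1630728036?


631800 seconds (175.5 hours / 7.31 days)

Difference = 1631359836 - 1630728036 = 631800 seconds
In hours: 631800 / 3600 = 175.5
In days: 631800 / 86400 ≈ 7.31


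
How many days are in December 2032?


Month: December (month 12)
December has 31 days

31 days


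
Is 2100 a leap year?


No

Rules: divisible by 4 AND (not by 100 OR by 400)
2100 ÷ 4 = 525 exactly → divisible by 4
2100 ÷ 100 = 21 exactly → divisible by 100
2100 ÷ 400 = 5 remainder 100 → not divisible by 400
Divisible by 100 but not by 400 → not a leap year


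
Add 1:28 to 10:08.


11:36

Start: 608 minutes from midnight
Add: 88 minutes
Total: 696 minutes
Hours: 696 ÷ 60 = 11 remainder 36


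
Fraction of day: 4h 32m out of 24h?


Total minutes: 4×60 + 32 = 272
Day = 24×60 = 1440 minutes
Fraction = 272/1440 ≈ 0.1889
As a percentage: 272/1440 × 100 ≈ 18.89%

0.1889 (18.89%)


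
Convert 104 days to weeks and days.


14 weeks 6 days

Weeks: 104 ÷ 7 = 14 remainder 6


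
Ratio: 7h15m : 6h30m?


29:26 (1.12)

Duration 1: 435 minutes
Duration 2: 390 minutes
Ratio = 435:390
GCD = 15
Simplified = 29:26
As a decimal: 29/26 ≈ 1.12


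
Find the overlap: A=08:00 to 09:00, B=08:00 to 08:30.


Meeting A: 480-540 (in minutes from midnight)
Meeting B: 480-510
Overlap start = max(480, 480) = 480
Overlap end = min(540, 510) = 510
Overlap = max(0, 510 - 480) = 30 min

30 minutes


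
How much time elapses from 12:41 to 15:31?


End time in minutes: 15×60 + 31 = 931
Start time in minutes: 12×60 + 41 = 761
Difference = 931 - 761 = 170 minutes
= 2 hours 50 minutes

2h 50m


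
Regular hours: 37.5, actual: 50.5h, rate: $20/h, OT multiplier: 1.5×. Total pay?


Regular: 37.5h × $20 = $750.00
Overtime: 50.5 - 37.5 = 13.0h
OT pay: 13.0h × $20 × 1.5 = $390.00
Total = $750.00 + $390.00 = $1140.00

$1140.00


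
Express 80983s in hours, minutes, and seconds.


Hours: 80983 ÷ 3600 = 22 remainder 1783
Minutes: 1783 ÷ 60 = 29 remainder 43
Seconds: 43

22h 29m 43s


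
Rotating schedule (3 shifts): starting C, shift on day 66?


Shifts: A, B, C
Start: C (index 2)
Day 66: (2 + 66 - 1) mod 3
= 67 mod 3
= 1
Index 1 → shift B

Shift B


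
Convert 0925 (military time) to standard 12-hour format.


Hour: 9
9 < 12 → AM

9:25 AM


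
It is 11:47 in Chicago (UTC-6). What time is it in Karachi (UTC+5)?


Time difference = UTC+5 - UTC-6 = +11 hours
New hour = (11 + 11) mod 24
= 22 mod 24 = 22
Minutes unchanged → 22:47

22:47


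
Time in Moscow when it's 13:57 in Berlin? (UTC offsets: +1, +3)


Time difference = UTC+3 - UTC+1 = +2 hours
New hour = (13 + 2) mod 24
= 15 mod 24 = 15
Minutes unchanged → 15:57

15:57
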